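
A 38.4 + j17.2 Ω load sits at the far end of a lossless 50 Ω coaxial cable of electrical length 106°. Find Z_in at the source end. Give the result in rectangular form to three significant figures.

Z_in ≈ 42.1 − j20.2 Ω

tan(βl) = tan(106°) = -3.49
Z_in = Z_0·(Z_L + jZ_0·tanβl)/(Z_0 + jZ_L·tanβl)
     = 50·(38.4 − j157)/(110 − j134)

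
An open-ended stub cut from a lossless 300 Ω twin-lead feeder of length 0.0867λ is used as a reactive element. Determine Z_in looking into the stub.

βl = 2π × 0.0867 = 31.2°
tan(βl) = 0.606
For an open-ended stub, Z_in = −jZ_0·cot(βl) = −jZ_0/tan(βl)

Z_in ≈ −j495 Ω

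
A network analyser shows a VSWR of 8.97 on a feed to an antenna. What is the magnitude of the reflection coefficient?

|Γ| ≈ 0.799

|Γ| = (S − 1)/(S + 1) = (8.97 − 1)/(8.97 + 1) = 7.97/9.97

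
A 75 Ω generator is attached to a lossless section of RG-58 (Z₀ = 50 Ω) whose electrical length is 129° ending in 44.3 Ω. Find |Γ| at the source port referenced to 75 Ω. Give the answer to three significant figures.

|Γ| ≈ 0.197

tan(βl) = -1.23
Z_in = Z_0·(Z_L + jZ_0·tanβl)/(Z_0 + jZ_L·tanβl) = 50.9 − j6.04 Ω
Γ_s = (Z_in − Z_s)/(Z_in + Z_s) = (-24.1 − j6.04)/(126 − j6.04), |Γ_s| = 0.197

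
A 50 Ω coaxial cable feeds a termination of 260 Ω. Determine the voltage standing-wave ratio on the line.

For a purely resistive load, VSWR = R_L/Z_0 or Z_0/R_L (whichever > 1) = 260/50

VSWR ≈ 5.2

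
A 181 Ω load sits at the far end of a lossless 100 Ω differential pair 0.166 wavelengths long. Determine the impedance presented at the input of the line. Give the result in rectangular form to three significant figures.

Z_in ≈ 67.1 − j36.7 Ω

βl = 2π × 0.166 = 59.8°
tan(βl) = tan(59.8°) = 1.72
Z_in = Z_0·(Z_L + jZ_0·tanβl)/(Z_0 + jZ_L·tanβl)
     = 100·(181 + j172)/(100 + j310)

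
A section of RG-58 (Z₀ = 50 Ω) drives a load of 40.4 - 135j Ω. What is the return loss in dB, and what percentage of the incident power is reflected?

RL ≈ 1.59 dB; 69.4% of incident power reflected

Γ = (-9.6 − j135)/(90.4 − j135), |Γ| = 0.833
RL = −20·log₁₀(0.833) = 1.59 dB
P_refl/P_inc = |Γ|² = 0.694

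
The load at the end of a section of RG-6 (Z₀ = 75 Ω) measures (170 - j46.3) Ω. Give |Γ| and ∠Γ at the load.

Γ = (Z_L − Z_0)/(Z_L + Z_0) = (95 − j46.3)/(245 − j46.3)
|Γ| = 106/249 = 0.424

Γ ≈ 0.424 ∠ -15.3°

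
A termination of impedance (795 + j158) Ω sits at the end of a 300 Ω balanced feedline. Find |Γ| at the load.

|Γ| ≈ 0.47

Γ = (Z_L − Z_0)/(Z_L + Z_0) = (495 + j158)/(1095 + j158)
|Γ| = 520/1110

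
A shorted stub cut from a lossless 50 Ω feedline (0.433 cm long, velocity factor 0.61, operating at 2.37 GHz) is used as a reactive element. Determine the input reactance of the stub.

λ = v/f = 0.61·c / 2.37 GHz = 0.0772 m
βl = 2π·l/λ = 2π × 0.0561 = 20.2°
tan(βl) = 0.368
For a shorted stub, Z_in = jZ_0·tan(βl)

X_in ≈ 18.4 Ω (inductive)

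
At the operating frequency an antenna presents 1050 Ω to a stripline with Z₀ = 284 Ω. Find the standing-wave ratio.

For a purely resistive load, VSWR = R_L/Z_0 or Z_0/R_L (whichever > 1) = 1050/284

VSWR ≈ 3.7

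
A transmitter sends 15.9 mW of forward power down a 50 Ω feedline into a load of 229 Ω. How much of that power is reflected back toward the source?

P_reflected ≈ 6.54 mW

Γ = (229 − 50)/(229 + 50) = 0.642
|Γ|² = 0.412
P_refl = |Γ|²·P_inc = 6.54 mW, P_del = (1 − |Γ|²)·P_inc = 9.36 mW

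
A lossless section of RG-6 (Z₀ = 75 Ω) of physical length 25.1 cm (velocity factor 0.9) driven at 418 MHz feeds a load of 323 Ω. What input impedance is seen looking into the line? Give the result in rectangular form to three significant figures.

Z_in ≈ 39 + j78.3 Ω

λ = v/f = 0.9·c / 418 MHz = 0.646 m
βl = 2π·l/λ = 2π × 0.389 = 140°
tan(βl) = tan(140°) = -0.842
Z_in = Z_0·(Z_L + jZ_0·tanβl)/(Z_0 + jZ_L·tanβl)
     = 75·(323 − j63.2)/(75 − j272)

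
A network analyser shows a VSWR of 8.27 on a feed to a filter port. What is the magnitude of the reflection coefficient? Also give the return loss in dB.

|Γ| ≈ 0.784; return loss ≈ 2.11 dB

|Γ| = (S − 1)/(S + 1) = (8.27 − 1)/(8.27 + 1) = 7.27/9.27
RL = −20·log₁₀|Γ| = −20·log₁₀(0.784)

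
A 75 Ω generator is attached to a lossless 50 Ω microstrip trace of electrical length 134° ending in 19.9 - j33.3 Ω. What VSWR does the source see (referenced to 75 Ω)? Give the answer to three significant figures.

tan(βl) = -1.04
Z_in = Z_0·(Z_L + jZ_0·tanβl)/(Z_0 + jZ_L·tanβl) = 155 − j68.4 Ω
Γ_s = (Z_in − Z_s)/(Z_in + Z_s) = (79.9 − j68.4)/(230 − j68.4), |Γ_s| = 0.439
VSWR = (1 + |Γ_s|)/(1 − |Γ_s|)

VSWR ≈ 2.56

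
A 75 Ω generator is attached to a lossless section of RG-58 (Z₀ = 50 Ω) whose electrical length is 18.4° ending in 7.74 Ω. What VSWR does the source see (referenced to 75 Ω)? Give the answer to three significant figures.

VSWR ≈ 9.16

tan(βl) = 0.333
Z_in = Z_0·(Z_L + jZ_0·tanβl)/(Z_0 + jZ_L·tanβl) = 8.57 + j16.2 Ω
Γ_s = (Z_in − Z_s)/(Z_in + Z_s) = (-66.4 + j16.2)/(83.6 + j16.2), |Γ_s| = 0.803
VSWR = (1 + |Γ_s|)/(1 − |Γ_s|)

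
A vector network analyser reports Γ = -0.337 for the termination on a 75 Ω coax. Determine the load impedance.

Z_L = Z_0·(1 + Γ)/(1 − Γ) = 75·(0.663)/(1.34)

Z_L ≈ 37.2 Ω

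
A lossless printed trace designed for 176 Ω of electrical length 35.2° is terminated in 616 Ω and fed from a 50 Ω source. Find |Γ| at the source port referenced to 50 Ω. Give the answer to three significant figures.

|Γ| ≈ 0.797

tan(βl) = 0.705
Z_in = Z_0·(Z_L + jZ_0·tanβl)/(Z_0 + jZ_L·tanβl) = 130 − j197 Ω
Γ_s = (Z_in − Z_s)/(Z_in + Z_s) = (80 − j197)/(180 − j197), |Γ_s| = 0.797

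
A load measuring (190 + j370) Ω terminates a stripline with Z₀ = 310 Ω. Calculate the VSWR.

VSWR ≈ 4.34

Γ = (Z_L − Z_0)/(Z_L + Z_0) = (-120 + j370)/(500 + j370)
|Γ| = 389/622 = 0.625
VSWR = (1 + |Γ|)/(1 − |Γ|) = 1.63/0.375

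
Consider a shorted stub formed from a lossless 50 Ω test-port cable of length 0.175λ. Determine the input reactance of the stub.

βl = 2π × 0.175 = 63°
tan(βl) = 1.96
For a shorted stub, Z_in = jZ_0·tan(βl)

X_in ≈ 98.1 Ω (inductive)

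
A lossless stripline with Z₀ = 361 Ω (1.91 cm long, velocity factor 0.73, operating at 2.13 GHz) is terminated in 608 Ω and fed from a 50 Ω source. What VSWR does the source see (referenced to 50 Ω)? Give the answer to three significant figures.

VSWR ≈ 5.53

λ = v/f = 0.73·c / 2.13 GHz = 0.103 m
βl = 2π·l/λ = 2π × 0.186 = 66.9°
tan(βl) = 2.34
Z_in = Z_0·(Z_L + jZ_0·tanβl)/(Z_0 + jZ_L·tanβl) = 238 − j93.8 Ω
Γ_s = (Z_in − Z_s)/(Z_in + Z_s) = (188 − j93.8)/(288 − j93.8), |Γ_s| = 0.694
VSWR = (1 + |Γ_s|)/(1 − |Γ_s|)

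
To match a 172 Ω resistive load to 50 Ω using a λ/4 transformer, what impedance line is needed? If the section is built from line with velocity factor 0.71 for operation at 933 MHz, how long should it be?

Z_qwt ≈ 92.7 Ω; length ≈ 5.71 cm

Z_qwt = √(Z_0·R_L) = √(50 × 172) = √8600
λ = 0.71·c/f = 0.228 m, so l = λ/4 = 0.0571 m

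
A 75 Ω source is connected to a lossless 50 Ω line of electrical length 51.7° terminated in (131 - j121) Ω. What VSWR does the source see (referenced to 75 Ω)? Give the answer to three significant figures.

tan(βl) = 1.27
Z_in = Z_0·(Z_L + jZ_0·tanβl)/(Z_0 + jZ_L·tanβl) = 12.4 − j24.3 Ω
Γ_s = (Z_in − Z_s)/(Z_in + Z_s) = (-62.6 − j24.3)/(87.4 − j24.3), |Γ_s| = 0.74
VSWR = (1 + |Γ_s|)/(1 − |Γ_s|)

VSWR ≈ 6.7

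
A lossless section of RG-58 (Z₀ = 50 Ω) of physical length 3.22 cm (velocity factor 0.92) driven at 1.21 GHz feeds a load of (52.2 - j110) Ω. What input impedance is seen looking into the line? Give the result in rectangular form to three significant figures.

λ = v/f = 0.92·c / 1.21 GHz = 0.228 m
βl = 2π·l/λ = 2π × 0.141 = 50.8°
tan(βl) = tan(50.8°) = 1.23
Z_in = Z_0·(Z_L + jZ_0·tanβl)/(Z_0 + jZ_L·tanβl)
     = 50·(52.2 − j48.7)/(185 + j64)

Z_in ≈ 8.53 − j16.1 Ω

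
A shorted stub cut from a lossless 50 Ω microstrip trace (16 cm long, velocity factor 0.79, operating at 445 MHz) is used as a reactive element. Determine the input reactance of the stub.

λ = v/f = 0.79·c / 445 MHz = 0.533 m
βl = 2π·l/λ = 2π × 0.3 = 108°
tan(βl) = -3.05
For a shorted stub, Z_in = jZ_0·tan(βl)

X_in ≈ -153 Ω (capacitive)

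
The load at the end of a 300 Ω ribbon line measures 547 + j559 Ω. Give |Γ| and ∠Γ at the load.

Γ ≈ 0.602 ∠ 32.7°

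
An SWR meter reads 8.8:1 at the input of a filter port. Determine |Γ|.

|Γ| ≈ 0.796

|Γ| = (S − 1)/(S + 1) = (8.8 − 1)/(8.8 + 1) = 7.8/9.8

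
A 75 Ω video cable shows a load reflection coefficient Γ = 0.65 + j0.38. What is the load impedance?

Z_L ≈ 122 + j214 Ω

Z_L = Z_0·(1 + Γ)/(1 − Γ) = 75·(1.65 + j0.38)/(0.35 − j0.38)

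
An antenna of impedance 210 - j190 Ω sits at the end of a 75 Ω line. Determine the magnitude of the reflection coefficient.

Γ = (Z_L − Z_0)/(Z_L + Z_0) = (135 − j190)/(285 − j190)
|Γ| = 233/343

|Γ| ≈ 0.68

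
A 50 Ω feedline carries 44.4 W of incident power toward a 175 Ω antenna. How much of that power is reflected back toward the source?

Γ = (175 − 50)/(175 + 50) = 0.556
|Γ|² = 0.309
P_refl = |Γ|²·P_inc = 13.7 W, P_del = (1 − |Γ|²)·P_inc = 30.7 W

P_reflected ≈ 13.7 W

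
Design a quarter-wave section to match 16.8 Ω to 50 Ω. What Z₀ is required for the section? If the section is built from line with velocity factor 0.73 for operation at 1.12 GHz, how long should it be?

Z_qwt = √(Z_0·R_L) = √(50 × 16.8) = √840
λ = 0.73·c/f = 0.196 m, so l = λ/4 = 0.0489 m

Z_qwt ≈ 29 Ω; length ≈ 4.89 cm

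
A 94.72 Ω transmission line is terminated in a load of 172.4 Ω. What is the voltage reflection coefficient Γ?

Γ = 0.291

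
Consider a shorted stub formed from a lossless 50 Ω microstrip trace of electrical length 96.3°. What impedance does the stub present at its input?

Z_in ≈ −j453 Ω

tan(βl) = -9.06
For a shorted stub, Z_in = jZ_0·tan(βl)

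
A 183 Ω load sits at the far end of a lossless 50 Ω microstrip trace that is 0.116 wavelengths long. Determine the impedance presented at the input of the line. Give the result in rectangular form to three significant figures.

βl = 2π × 0.116 = 41.8°
tan(βl) = tan(41.8°) = 0.893
Z_in = Z_0·(Z_L + jZ_0·tanβl)/(Z_0 + jZ_L·tanβl)
     = 50·(183 + j44.6)/(50 + j163)

Z_in ≈ 28.2 − j47.4 Ω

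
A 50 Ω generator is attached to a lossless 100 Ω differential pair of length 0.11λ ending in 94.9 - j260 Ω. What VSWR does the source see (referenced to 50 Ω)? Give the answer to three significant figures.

βl = 2π × 0.11 = 39.6°
tan(βl) = 0.827
Z_in = Z_0·(Z_L + jZ_0·tanβl)/(Z_0 + jZ_L·tanβl) = 15.2 − j60 Ω
Γ_s = (Z_in − Z_s)/(Z_in + Z_s) = (-34.8 − j60)/(65.2 − j60), |Γ_s| = 0.783
VSWR = (1 + |Γ_s|)/(1 − |Γ_s|)

VSWR ≈ 8.24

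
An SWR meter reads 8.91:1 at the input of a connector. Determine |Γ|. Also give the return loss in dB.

|Γ| = (S − 1)/(S + 1) = (8.91 − 1)/(8.91 + 1) = 7.91/9.91
RL = −20·log₁₀|Γ| = −20·log₁₀(0.798)

|Γ| ≈ 0.798; return loss ≈ 1.96 dB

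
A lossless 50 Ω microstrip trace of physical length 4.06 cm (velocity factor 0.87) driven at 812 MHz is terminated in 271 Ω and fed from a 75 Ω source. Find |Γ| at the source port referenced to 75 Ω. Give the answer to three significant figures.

|Γ| ≈ 0.712

λ = v/f = 0.87·c / 812 MHz = 0.321 m
βl = 2π·l/λ = 2π × 0.126 = 45.5°
tan(βl) = 1.02
Z_in = Z_0·(Z_L + jZ_0·tanβl)/(Z_0 + jZ_L·tanβl) = 17.6 − j46 Ω
Γ_s = (Z_in − Z_s)/(Z_in + Z_s) = (-57.4 − j46)/(92.6 − j46), |Γ_s| = 0.712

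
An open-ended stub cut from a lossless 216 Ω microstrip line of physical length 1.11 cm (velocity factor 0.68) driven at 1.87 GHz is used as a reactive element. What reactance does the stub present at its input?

X_in ≈ -291 Ω (capacitive)

λ = v/f = 0.68·c / 1.87 GHz = 0.109 m
βl = 2π·l/λ = 2π × 0.102 = 36.6°
tan(βl) = 0.743
For an open-ended stub, Z_in = −jZ_0·cot(βl) = −jZ_0/tan(βl)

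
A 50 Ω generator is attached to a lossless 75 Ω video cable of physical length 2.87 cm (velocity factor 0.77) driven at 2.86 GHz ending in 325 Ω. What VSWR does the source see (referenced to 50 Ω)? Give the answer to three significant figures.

λ = v/f = 0.77·c / 2.86 GHz = 0.0808 m
βl = 2π·l/λ = 2π × 0.355 = 128°
tan(βl) = -1.28
Z_in = Z_0·(Z_L + jZ_0·tanβl)/(Z_0 + jZ_L·tanβl) = 26.9 + j53.6 Ω
Γ_s = (Z_in − Z_s)/(Z_in + Z_s) = (-23.1 + j53.6)/(76.9 + j53.6), |Γ_s| = 0.622
VSWR = (1 + |Γ_s|)/(1 − |Γ_s|)

VSWR ≈ 4.29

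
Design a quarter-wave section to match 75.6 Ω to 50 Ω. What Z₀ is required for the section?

Z_qwt = √(Z_0·R_L) = √(50 × 75.6) = √3780

Z_qwt ≈ 61.5 Ω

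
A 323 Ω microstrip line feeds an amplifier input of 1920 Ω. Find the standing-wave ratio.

Γ = (1920 − 323)/(1920 + 323) = 0.712
VSWR = (1 + 0.712)/(1 − 0.712)

VSWR ≈ 5.94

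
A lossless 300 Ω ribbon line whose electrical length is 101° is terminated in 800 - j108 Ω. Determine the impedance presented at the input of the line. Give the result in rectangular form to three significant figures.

Z_in ≈ 116 + j65.5 Ω

tan(βl) = tan(101°) = -5.14
Z_in = Z_0·(Z_L + jZ_0·tanβl)/(Z_0 + jZ_L·tanβl)
     = 300·(800 − j1650)/(-256 − j4120)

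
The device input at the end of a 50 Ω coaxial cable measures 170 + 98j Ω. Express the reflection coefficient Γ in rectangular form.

Γ ≈ 0.621 + j0.169

Γ = (Z_L − Z_0)/(Z_L + Z_0) = (120 + j98)/(220 + j98)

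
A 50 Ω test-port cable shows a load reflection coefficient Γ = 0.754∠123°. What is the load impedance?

Z_L = Z_0·(1 + Γ)/(1 − Γ) = 50·(0.589 + j0.632)/(1.41 − j0.632)

Z_L ≈ 9.03 + j26.5 Ω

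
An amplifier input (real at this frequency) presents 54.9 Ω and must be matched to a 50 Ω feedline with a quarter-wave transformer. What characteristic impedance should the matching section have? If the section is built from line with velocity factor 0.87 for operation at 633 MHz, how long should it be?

Z_qwt = √(Z_0·R_L) = √(50 × 54.9) = √2745
λ = 0.87·c/f = 0.412 m, so l = λ/4 = 0.103 m

Z_qwt ≈ 52.4 Ω; length ≈ 10.3 cm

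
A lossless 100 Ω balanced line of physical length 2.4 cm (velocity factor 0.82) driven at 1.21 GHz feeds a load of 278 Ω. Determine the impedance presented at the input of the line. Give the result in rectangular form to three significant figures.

λ = v/f = 0.82·c / 1.21 GHz = 0.203 m
βl = 2π·l/λ = 2π × 0.118 = 42.5°
tan(βl) = tan(42.5°) = 0.916
Z_in = Z_0·(Z_L + jZ_0·tanβl)/(Z_0 + jZ_L·tanβl)
     = 100·(278 + j91.6)/(100 + j255)

Z_in ≈ 68.3 − j82.3 Ω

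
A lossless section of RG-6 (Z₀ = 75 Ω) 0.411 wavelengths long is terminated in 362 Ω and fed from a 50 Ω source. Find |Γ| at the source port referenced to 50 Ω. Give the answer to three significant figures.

|Γ| ≈ 0.72

βl = 2π × 0.411 = 148°
tan(βl) = -0.626
Z_in = Z_0·(Z_L + jZ_0·tanβl)/(Z_0 + jZ_L·tanβl) = 49.8 + j103 Ω
Γ_s = (Z_in − Z_s)/(Z_in + Z_s) = (-0.242 + j103)/(99.8 + j103), |Γ_s| = 0.72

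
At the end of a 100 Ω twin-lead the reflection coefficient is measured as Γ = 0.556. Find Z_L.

Z_L ≈ 350 Ω

Z_L = Z_0·(1 + Γ)/(1 − Γ) = 100·(1.56)/(0.444)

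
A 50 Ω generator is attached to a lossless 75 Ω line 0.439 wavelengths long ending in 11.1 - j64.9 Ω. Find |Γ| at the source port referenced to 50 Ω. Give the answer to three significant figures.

|Γ| ≈ 0.881

βl = 2π × 0.439 = 158°
tan(βl) = -0.403
Z_in = Z_0·(Z_L + jZ_0·tanβl)/(Z_0 + jZ_L·tanβl) = 30.2 − j143 Ω
Γ_s = (Z_in − Z_s)/(Z_in + Z_s) = (-19.8 − j143)/(80.2 − j143), |Γ_s| = 0.881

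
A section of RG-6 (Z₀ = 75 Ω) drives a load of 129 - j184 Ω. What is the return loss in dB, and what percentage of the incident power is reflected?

RL ≈ 3.12 dB; 48.7% of incident power reflected

Γ = (54 − j184)/(204 − j184), |Γ| = 0.698
RL = −20·log₁₀(0.698) = 3.12 dB
P_refl/P_inc = |Γ|² = 0.487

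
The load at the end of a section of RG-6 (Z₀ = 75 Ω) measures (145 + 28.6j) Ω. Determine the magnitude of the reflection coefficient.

|Γ| ≈ 0.341

Γ = (Z_L − Z_0)/(Z_L + Z_0) = (70 + j28.6)/(220 + j28.6)
|Γ| = 75.6/222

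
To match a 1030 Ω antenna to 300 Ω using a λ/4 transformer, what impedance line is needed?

Z_qwt = √(Z_0·R_L) = √(300 × 1030) = √309000

Z_qwt ≈ 556 Ω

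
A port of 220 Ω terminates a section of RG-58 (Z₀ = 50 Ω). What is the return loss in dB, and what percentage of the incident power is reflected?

Γ = (220 − 50)/(220 + 50) = 0.63
RL = −20·log₁₀(0.63) = 4.02 dB
P_refl/P_inc = |Γ|² = 0.396

RL ≈ 4.02 dB; 39.6% of incident power reflected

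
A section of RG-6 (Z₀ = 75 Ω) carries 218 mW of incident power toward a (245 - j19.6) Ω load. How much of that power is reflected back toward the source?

|Γ| = |(170 − j19.6)/(320 − j19.6)| = 0.534
|Γ|² = 0.285
P_refl = |Γ|²·P_inc = 62.1 mW, P_del = (1 − |Γ|²)·P_inc = 156 mW

P_reflected ≈ 62.1 mW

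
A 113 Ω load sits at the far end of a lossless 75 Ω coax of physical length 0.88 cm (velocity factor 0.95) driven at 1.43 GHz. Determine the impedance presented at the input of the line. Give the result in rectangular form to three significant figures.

Z_in ≈ 103 − j22.9 Ω

λ = v/f = 0.95·c / 1.43 GHz = 0.199 m
βl = 2π·l/λ = 2π × 0.0442 = 15.9°
tan(βl) = tan(15.9°) = 0.285
Z_in = Z_0·(Z_L + jZ_0·tanβl)/(Z_0 + jZ_L·tanβl)
     = 75·(113 + j21.4)/(75 + j32.2)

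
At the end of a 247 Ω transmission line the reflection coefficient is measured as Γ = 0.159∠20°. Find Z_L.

Z_L = Z_0·(1 + Γ)/(1 − Γ) = 247·(1.15 + j0.0544)/(0.851 − j0.0544)

Z_L ≈ 331 + j37 Ω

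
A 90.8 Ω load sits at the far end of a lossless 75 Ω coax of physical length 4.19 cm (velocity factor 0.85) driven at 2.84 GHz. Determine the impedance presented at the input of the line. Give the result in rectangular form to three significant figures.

λ = v/f = 0.85·c / 2.84 GHz = 0.0898 m
βl = 2π·l/λ = 2π × 0.467 = 168°
tan(βl) = tan(168°) = -0.213
Z_in = Z_0·(Z_L + jZ_0·tanβl)/(Z_0 + jZ_L·tanβl)
     = 75·(90.8 − j15.9)/(75 − j19.3)

Z_in ≈ 89 + j6.97 Ω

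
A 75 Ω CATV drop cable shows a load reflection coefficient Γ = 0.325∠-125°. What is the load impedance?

Z_L = Z_0·(1 + Γ)/(1 − Γ) = 75·(0.814 − j0.266)/(1.19 + j0.266)

Z_L ≈ 45.4 − j27 Ω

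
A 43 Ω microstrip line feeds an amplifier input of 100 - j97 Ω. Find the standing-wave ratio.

Γ = (Z_L − Z_0)/(Z_L + Z_0) = (57 − j97)/(143 − j97)
|Γ| = 113/173 = 0.651
VSWR = (1 + |Γ|)/(1 − |Γ|) = 1.65/0.349

VSWR ≈ 4.73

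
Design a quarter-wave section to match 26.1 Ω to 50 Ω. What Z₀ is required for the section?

Z_qwt = √(Z_0·R_L) = √(50 × 26.1) = √1305

Z_qwt ≈ 36.1 Ω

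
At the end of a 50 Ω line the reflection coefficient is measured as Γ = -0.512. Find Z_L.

Z_L ≈ 16.1 Ω

Z_L = Z_0·(1 + Γ)/(1 − Γ) = 50·(0.488)/(1.51)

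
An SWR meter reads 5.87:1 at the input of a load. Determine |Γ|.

|Γ| ≈ 0.709

|Γ| = (S − 1)/(S + 1) = (5.87 − 1)/(5.87 + 1) = 4.87/6.87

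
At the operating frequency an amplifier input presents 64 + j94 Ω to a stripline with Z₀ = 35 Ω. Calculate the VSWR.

VSWR ≈ 6.16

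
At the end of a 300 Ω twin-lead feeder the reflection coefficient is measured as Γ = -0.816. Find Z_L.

Z_L = Z_0·(1 + Γ)/(1 − Γ) = 300·(0.184)/(1.82)

Z_L ≈ 30.4 Ω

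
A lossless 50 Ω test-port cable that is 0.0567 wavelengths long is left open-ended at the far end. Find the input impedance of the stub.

βl = 2π × 0.0567 = 20.4°
tan(βl) = 0.372
For an open-ended stub, Z_in = −jZ_0·cot(βl) = −jZ_0/tan(βl)

Z_in ≈ −j134 Ω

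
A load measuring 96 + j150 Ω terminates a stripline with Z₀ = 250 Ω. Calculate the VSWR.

Γ = (Z_L − Z_0)/(Z_L + Z_0) = (-154 + j150)/(346 + j150)
|Γ| = 215/377 = 0.57
VSWR = (1 + |Γ|)/(1 − |Γ|) = 1.57/0.43

VSWR ≈ 3.65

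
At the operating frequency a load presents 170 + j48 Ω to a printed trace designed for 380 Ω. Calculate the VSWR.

Γ = (Z_L − Z_0)/(Z_L + Z_0) = (-210 + j48)/(550 + j48)
|Γ| = 215/552 = 0.39
VSWR = (1 + |Γ|)/(1 − |Γ|) = 1.39/0.61

VSWR ≈ 2.28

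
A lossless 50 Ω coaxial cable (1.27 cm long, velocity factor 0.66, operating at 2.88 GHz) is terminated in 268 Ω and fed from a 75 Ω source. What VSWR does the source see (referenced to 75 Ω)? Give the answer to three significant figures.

λ = v/f = 0.66·c / 2.88 GHz = 0.0688 m
βl = 2π·l/λ = 2π × 0.185 = 66.5°
tan(βl) = 2.3
Z_in = Z_0·(Z_L + jZ_0·tanβl)/(Z_0 + jZ_L·tanβl) = 11 − j20.8 Ω
Γ_s = (Z_in − Z_s)/(Z_in + Z_s) = (-64 − j20.8)/(86 − j20.8), |Γ_s| = 0.76
VSWR = (1 + |Γ_s|)/(1 − |Γ_s|)

VSWR ≈ 7.34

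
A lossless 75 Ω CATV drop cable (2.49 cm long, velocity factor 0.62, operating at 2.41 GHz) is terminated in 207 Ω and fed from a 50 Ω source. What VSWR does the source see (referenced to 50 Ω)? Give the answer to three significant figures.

VSWR ≈ 2.35

λ = v/f = 0.62·c / 2.41 GHz = 0.0772 m
βl = 2π·l/λ = 2π × 0.323 = 116°
tan(βl) = -2.04
Z_in = Z_0·(Z_L + jZ_0·tanβl)/(Z_0 + jZ_L·tanβl) = 32.7 + j31 Ω
Γ_s = (Z_in − Z_s)/(Z_in + Z_s) = (-17.3 + j31)/(82.7 + j31), |Γ_s| = 0.402
VSWR = (1 + |Γ_s|)/(1 − |Γ_s|)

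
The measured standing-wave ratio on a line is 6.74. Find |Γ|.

|Γ| ≈ 0.742

|Γ| = (S − 1)/(S + 1) = (6.74 − 1)/(6.74 + 1) = 5.74/7.74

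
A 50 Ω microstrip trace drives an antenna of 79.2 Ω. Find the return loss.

RL ≈ 12.9 dB

Γ = (79.2 − 50)/(79.2 + 50) = 0.226
RL = −20·log₁₀|Γ| = −20·log₁₀(0.226)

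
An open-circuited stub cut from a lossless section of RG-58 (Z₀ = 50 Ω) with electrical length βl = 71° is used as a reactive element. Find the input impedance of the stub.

tan(βl) = 2.9
For an open-circuited stub, Z_in = −jZ_0·cot(βl) = −jZ_0/tan(βl)

Z_in ≈ −j17.2 Ω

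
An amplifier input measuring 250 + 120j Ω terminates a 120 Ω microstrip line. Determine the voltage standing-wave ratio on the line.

Γ = (Z_L − Z_0)/(Z_L + Z_0) = (130 + j120)/(370 + j120)
|Γ| = 177/389 = 0.455
VSWR = (1 + |Γ|)/(1 − |Γ|) = 1.45/0.545

VSWR ≈ 2.67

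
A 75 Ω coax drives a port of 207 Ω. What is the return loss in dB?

RL ≈ 6.59 dB

Γ = (207 − 75)/(207 + 75) = 0.468
RL = −20·log₁₀|Γ| = −20·log₁₀(0.468)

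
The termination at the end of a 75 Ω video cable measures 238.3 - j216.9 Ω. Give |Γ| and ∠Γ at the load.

Γ = (Z_L − Z_0)/(Z_L + Z_0) = (163.3 − j216.9)/(313.3 − j216.9)
|Γ| = 272/381 = 0.712

Γ ≈ 0.712 ∠ -18.3°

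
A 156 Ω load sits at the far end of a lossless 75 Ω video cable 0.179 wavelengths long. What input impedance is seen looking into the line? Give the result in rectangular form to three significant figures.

Z_in ≈ 42.1 − j26.2 Ω

βl = 2π × 0.179 = 64.4°
tan(βl) = tan(64.4°) = 2.09
Z_in = Z_0·(Z_L + jZ_0·tanβl)/(Z_0 + jZ_L·tanβl)
     = 75·(156 + j157)/(75 + j326)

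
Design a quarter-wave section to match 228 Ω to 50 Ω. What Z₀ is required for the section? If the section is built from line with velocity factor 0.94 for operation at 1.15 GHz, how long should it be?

Z_qwt = √(Z_0·R_L) = √(50 × 228) = √11400
λ = 0.94·c/f = 0.245 m, so l = λ/4 = 0.0613 m

Z_qwt ≈ 107 Ω; length ≈ 6.13 cm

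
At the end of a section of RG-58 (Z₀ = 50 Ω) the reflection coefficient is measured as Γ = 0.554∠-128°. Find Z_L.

Z_L = Z_0·(1 + Γ)/(1 − Γ) = 50·(0.659 − j0.437)/(1.34 + j0.437)

Z_L ≈ 17.4 − j21.9 Ω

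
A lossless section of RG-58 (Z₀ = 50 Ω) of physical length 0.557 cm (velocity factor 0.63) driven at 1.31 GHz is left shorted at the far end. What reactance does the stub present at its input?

X_in ≈ 12.4 Ω (inductive)

λ = v/f = 0.63·c / 1.31 GHz = 0.144 m
βl = 2π·l/λ = 2π × 0.0386 = 13.9°
tan(βl) = 0.247
For a shorted stub, Z_in = jZ_0·tan(βl)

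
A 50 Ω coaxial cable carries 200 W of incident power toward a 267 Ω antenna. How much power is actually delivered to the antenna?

P_delivered ≈ 106 W

Γ = (267 − 50)/(267 + 50) = 0.685
|Γ|² = 0.469
P_refl = |Γ|²·P_inc = 93.7 W, P_del = (1 − |Γ|²)·P_inc = 106 W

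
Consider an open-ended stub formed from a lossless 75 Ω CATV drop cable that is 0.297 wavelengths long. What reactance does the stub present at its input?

βl = 2π × 0.297 = 107°
tan(βl) = -3.29
For an open-ended stub, Z_in = −jZ_0·cot(βl) = −jZ_0/tan(βl)

X_in ≈ 22.8 Ω (inductive)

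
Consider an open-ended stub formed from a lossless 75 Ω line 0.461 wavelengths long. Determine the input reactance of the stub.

βl = 2π × 0.461 = 166°
tan(βl) = -0.25
For an open-ended stub, Z_in = −jZ_0·cot(βl) = −jZ_0/tan(βl)

X_in ≈ 300 Ω (inductive)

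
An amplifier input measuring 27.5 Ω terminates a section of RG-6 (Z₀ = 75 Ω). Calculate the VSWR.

Γ = (27.5 − 75)/(27.5 + 75) = -0.463
VSWR = (1 + 0.463)/(1 − 0.463)

VSWR ≈ 2.73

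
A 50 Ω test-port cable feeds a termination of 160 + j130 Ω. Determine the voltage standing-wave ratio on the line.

Γ = (Z_L − Z_0)/(Z_L + Z_0) = (110 + j130)/(210 + j130)
|Γ| = 170/247 = 0.689
VSWR = (1 + |Γ|)/(1 − |Γ|) = 1.69/0.311

VSWR ≈ 5.44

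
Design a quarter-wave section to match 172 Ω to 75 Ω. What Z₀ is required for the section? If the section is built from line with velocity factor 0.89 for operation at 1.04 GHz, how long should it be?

Z_qwt = √(Z_0·R_L) = √(75 × 172) = √12900
λ = 0.89·c/f = 0.257 m, so l = λ/4 = 0.0642 m

Z_qwt ≈ 114 Ω; length ≈ 6.42 cm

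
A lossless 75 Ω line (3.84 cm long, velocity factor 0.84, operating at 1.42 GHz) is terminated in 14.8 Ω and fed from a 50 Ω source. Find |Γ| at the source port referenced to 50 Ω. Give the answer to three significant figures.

|Γ| ≈ 0.762

λ = v/f = 0.84·c / 1.42 GHz = 0.177 m
βl = 2π·l/λ = 2π × 0.216 = 77.9°
tan(βl) = 4.66
Z_in = Z_0·(Z_L + jZ_0·tanβl)/(Z_0 + jZ_L·tanβl) = 182 + j182 Ω
Γ_s = (Z_in − Z_s)/(Z_in + Z_s) = (132 + j182)/(232 + j182), |Γ_s| = 0.762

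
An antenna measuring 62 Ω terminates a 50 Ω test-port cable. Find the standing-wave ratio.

For a purely resistive load, VSWR = R_L/Z_0 or Z_0/R_L (whichever > 1) = 62/50

VSWR ≈ 1.24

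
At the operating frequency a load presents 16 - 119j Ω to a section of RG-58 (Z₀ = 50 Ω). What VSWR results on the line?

Γ = (Z_L − Z_0)/(Z_L + Z_0) = (-34 − j119)/(66 − j119)
|Γ| = 124/136 = 0.909
VSWR = (1 + |Γ|)/(1 − |Γ|) = 1.91/0.0905

VSWR ≈ 21.1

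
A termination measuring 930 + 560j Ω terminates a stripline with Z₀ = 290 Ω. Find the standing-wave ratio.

Γ = (Z_L − Z_0)/(Z_L + Z_0) = (640 + j560)/(1220 + j560)
|Γ| = 850/1340 = 0.634
VSWR = (1 + |Γ|)/(1 − |Γ|) = 1.63/0.366

VSWR ≈ 4.46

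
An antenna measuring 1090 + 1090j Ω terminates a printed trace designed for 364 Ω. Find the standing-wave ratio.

VSWR ≈ 6.16

Γ = (Z_L − Z_0)/(Z_L + Z_0) = (726 + j1090)/(1454 + j1090)
|Γ| = 1310/1820 = 0.721
VSWR = (1 + |Γ|)/(1 − |Γ|) = 1.72/0.279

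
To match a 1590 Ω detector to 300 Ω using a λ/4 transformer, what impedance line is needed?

Z_qwt ≈ 691 Ω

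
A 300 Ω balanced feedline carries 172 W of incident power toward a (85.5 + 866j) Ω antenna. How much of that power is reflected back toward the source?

P_reflected ≈ 152 W

|Γ| = |(-214.5 + j866)/(385.5 + j866)| = 0.941
|Γ|² = 0.886
P_refl = |Γ|²·P_inc = 152 W, P_del = (1 − |Γ|²)·P_inc = 19.6 W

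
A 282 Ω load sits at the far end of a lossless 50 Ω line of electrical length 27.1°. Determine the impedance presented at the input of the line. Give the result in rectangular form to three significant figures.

tan(βl) = tan(27.1°) = 0.512
Z_in = Z_0·(Z_L + jZ_0·tanβl)/(Z_0 + jZ_L·tanβl)
     = 50·(282 + j25.6)/(50 + j144)

Z_in ≈ 38.1 − j84.5 Ω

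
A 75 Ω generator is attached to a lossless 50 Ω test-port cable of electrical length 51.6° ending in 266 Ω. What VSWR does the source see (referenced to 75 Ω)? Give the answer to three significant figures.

VSWR ≈ 6.3

tan(βl) = 1.26
Z_in = Z_0·(Z_L + jZ_0·tanβl)/(Z_0 + jZ_L·tanβl) = 15 − j37.4 Ω
Γ_s = (Z_in − Z_s)/(Z_in + Z_s) = (-60 − j37.4)/(90 − j37.4), |Γ_s| = 0.726
VSWR = (1 + |Γ_s|)/(1 − |Γ_s|)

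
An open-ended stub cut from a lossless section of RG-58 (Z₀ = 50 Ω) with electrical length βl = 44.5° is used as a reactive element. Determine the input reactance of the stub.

tan(βl) = 0.983
For an open-ended stub, Z_in = −jZ_0·cot(βl) = −jZ_0/tan(βl)

X_in ≈ -50.9 Ω (capacitive)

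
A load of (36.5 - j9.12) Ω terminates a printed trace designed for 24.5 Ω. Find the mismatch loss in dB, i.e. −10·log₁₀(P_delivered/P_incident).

Γ = (12 − j9.12)/(61 − j9.12), |Γ| = 0.244
|Γ|² = 0.0597, so P_del/P_inc = 1 − |Γ|² = 0.94
ML = −10·log₁₀(1 − |Γ|²)

mismatch loss ≈ 0.267 dB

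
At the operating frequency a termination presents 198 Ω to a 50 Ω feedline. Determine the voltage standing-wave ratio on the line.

Γ = (198 − 50)/(198 + 50) = 0.597
VSWR = (1 + 0.597)/(1 − 0.597)

VSWR ≈ 3.96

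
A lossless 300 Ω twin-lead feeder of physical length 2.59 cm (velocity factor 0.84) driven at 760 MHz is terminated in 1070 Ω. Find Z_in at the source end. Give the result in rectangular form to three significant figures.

Z_in ≈ 297 − j406 Ω

λ = v/f = 0.84·c / 760 MHz = 0.332 m
βl = 2π·l/λ = 2π × 0.0781 = 28.1°
tan(βl) = tan(28.1°) = 0.534
Z_in = Z_0·(Z_L + jZ_0·tanβl)/(Z_0 + jZ_L·tanβl)
     = 300·(1070 + j160)/(300 + j572)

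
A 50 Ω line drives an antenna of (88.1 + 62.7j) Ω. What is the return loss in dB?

RL ≈ 6.31 dB

Γ = (38.1 + j62.7)/(138.1 + j62.7), |Γ| = 0.484
RL = −20·log₁₀|Γ| = −20·log₁₀(0.484)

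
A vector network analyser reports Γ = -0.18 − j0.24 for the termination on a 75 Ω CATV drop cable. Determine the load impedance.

Z_L = Z_0·(1 + Γ)/(1 − Γ) = 75·(0.82 − j0.24)/(1.18 + j0.24)

Z_L ≈ 47.1 − j24.8 Ω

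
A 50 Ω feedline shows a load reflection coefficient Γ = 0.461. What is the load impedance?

Z_L ≈ 136 Ω

Z_L = Z_0·(1 + Γ)/(1 − Γ) = 50·(1.46)/(0.539)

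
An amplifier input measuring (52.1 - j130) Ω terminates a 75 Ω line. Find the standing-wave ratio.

VSWR ≈ 6.3

Γ = (Z_L − Z_0)/(Z_L + Z_0) = (-22.9 − j130)/(127.1 − j130)
|Γ| = 132/182 = 0.726
VSWR = (1 + |Γ|)/(1 − |Γ|) = 1.73/0.274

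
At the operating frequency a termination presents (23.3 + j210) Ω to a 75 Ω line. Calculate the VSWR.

VSWR ≈ 28.7

Γ = (Z_L − Z_0)/(Z_L + Z_0) = (-51.7 + j210)/(98.3 + j210)
|Γ| = 216/232 = 0.933
VSWR = (1 + |Γ|)/(1 − |Γ|) = 1.93/0.0673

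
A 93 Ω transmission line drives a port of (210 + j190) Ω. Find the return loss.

RL ≈ 4.1 dB

Γ = (117 + j190)/(303 + j190), |Γ| = 0.624
RL = −20·log₁₀|Γ| = −20·log₁₀(0.624)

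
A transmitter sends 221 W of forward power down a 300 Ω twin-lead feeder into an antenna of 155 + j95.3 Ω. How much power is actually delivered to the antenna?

|Γ| = |(-145 + j95.3)/(455 + j95.3)| = 0.373
|Γ|² = 0.139
P_refl = |Γ|²·P_inc = 30.8 W, P_del = (1 − |Γ|²)·P_inc = 190 W

P_delivered ≈ 190 W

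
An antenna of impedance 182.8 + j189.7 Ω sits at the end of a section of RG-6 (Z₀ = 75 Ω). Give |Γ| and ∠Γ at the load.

Γ = (Z_L − Z_0)/(Z_L + Z_0) = (107.8 + j189.7)/(257.8 + j189.7)
|Γ| = 218/320 = 0.682

Γ ≈ 0.682 ∠ 24°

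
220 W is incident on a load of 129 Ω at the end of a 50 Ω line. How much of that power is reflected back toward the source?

Γ = (129 − 50)/(129 + 50) = 0.441
|Γ|² = 0.195
P_refl = |Γ|²·P_inc = 42.9 W, P_del = (1 − |Γ|²)·P_inc = 177 W

P_reflected ≈ 42.9 W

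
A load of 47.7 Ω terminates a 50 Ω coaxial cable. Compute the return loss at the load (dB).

RL ≈ 32.6 dB

Γ = (47.7 − 50)/(47.7 + 50) = -0.0235
RL = −20·log₁₀|Γ| = −20·log₁₀(0.0235)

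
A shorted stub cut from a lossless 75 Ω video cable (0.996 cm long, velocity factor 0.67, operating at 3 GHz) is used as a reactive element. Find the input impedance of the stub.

Z_in ≈ +j101 Ω

λ = v/f = 0.67·c / 3 GHz = 0.067 m
βl = 2π·l/λ = 2π × 0.149 = 53.5°
tan(βl) = 1.35
For a shorted stub, Z_in = jZ_0·tan(βl)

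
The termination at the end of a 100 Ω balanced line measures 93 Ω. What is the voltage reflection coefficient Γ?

Γ = (Z_L − Z_0)/(Z_L + Z_0) = (93 − 100)/(93 + 100) = -7/193

Γ = -0.0363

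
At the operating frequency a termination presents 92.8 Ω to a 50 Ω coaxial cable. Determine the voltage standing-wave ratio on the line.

VSWR ≈ 1.86

Γ = (92.8 − 50)/(92.8 + 50) = 0.3
VSWR = (1 + 0.3)/(1 − 0.3)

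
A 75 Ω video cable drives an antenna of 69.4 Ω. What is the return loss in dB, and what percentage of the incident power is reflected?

RL ≈ 28.2 dB; 0.15% of incident power reflected

Γ = (69.4 − 75)/(69.4 + 75) = -0.0388
RL = −20·log₁₀(0.0388) = 28.2 dB
P_refl/P_inc = |Γ|² = 0.0015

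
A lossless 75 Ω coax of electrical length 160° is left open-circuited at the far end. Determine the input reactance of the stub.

X_in ≈ 206 Ω (inductive)

tan(βl) = -0.364
For an open-circuited stub, Z_in = −jZ_0·cot(βl) = −jZ_0/tan(βl)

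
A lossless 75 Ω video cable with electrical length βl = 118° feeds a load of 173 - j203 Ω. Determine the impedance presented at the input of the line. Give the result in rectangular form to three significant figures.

tan(βl) = tan(118°) = -1.88
Z_in = Z_0·(Z_L + jZ_0·tanβl)/(Z_0 + jZ_L·tanβl)
     = 75·(173 − j344)/(-307 − j325)

Z_in ≈ 22.1 + j60.7 Ω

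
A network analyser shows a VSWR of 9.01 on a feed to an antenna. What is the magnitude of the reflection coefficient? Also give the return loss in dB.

|Γ| ≈ 0.8; return loss ≈ 1.94 dB

|Γ| = (S − 1)/(S + 1) = (9.01 − 1)/(9.01 + 1) = 8.01/10
RL = −20·log₁₀|Γ| = −20·log₁₀(0.8)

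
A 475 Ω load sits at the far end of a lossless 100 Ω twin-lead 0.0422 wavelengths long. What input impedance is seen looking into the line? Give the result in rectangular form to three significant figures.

Z_in ≈ 191 − j220 Ω

βl = 2π × 0.0422 = 15.2°
tan(βl) = tan(15.2°) = 0.272
Z_in = Z_0·(Z_L + jZ_0·tanβl)/(Z_0 + jZ_L·tanβl)
     = 100·(475 + j27.2)/(100 + j129)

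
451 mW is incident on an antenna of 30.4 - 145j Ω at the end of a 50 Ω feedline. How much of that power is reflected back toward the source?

|Γ| = |(-19.6 − j145)/(80.4 − j145)| = 0.883
|Γ|² = 0.779
P_refl = |Γ|²·P_inc = 351 mW, P_del = (1 − |Γ|²)·P_inc = 99.8 mW

P_reflected ≈ 351 mW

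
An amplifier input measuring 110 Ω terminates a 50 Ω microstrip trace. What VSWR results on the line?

For a purely resistive load, VSWR = R_L/Z_0 or Z_0/R_L (whichever > 1) = 110/50

VSWR ≈ 2.2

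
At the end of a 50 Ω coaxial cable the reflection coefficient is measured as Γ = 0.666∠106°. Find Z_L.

Z_L = Z_0·(1 + Γ)/(1 − Γ) = 50·(0.816 + j0.64)/(1.18 − j0.64)

Z_L ≈ 15.4 + j35.4 Ω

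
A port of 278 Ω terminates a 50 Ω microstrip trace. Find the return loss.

RL ≈ 3.16 dB

Γ = (278 − 50)/(278 + 50) = 0.695
RL = −20·log₁₀|Γ| = −20·log₁₀(0.695)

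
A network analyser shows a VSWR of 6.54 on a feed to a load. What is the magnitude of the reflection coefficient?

|Γ| ≈ 0.735

|Γ| = (S − 1)/(S + 1) = (6.54 − 1)/(6.54 + 1) = 5.54/7.54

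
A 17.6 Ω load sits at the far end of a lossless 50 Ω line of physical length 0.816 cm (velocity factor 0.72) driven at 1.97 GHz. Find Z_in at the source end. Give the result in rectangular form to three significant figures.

λ = v/f = 0.72·c / 1.97 GHz = 0.11 m
βl = 2π·l/λ = 2π × 0.0744 = 26.8°
tan(βl) = tan(26.8°) = 0.505
Z_in = Z_0·(Z_L + jZ_0·tanβl)/(Z_0 + jZ_L·tanβl)
     = 50·(17.6 + j25.2)/(50 + j8.89)

Z_in ≈ 21.4 + j21.4 Ω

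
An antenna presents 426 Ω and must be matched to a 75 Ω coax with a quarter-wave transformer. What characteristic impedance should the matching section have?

Z_qwt = √(Z_0·R_L) = √(75 × 426) = √31950

Z_qwt ≈ 179 Ω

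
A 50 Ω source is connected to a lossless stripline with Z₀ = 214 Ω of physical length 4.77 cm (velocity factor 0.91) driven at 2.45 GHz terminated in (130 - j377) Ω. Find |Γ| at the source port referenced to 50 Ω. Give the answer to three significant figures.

λ = v/f = 0.91·c / 2.45 GHz = 0.111 m
βl = 2π·l/λ = 2π × 0.428 = 154°
tan(βl) = -0.485
Z_in = Z_0·(Z_L + jZ_0·tanβl)/(Z_0 + jZ_L·tanβl) = 1490 − j290 Ω
Γ_s = (Z_in − Z_s)/(Z_in + Z_s) = (1440 − j290)/(1540 − j290), |Γ_s| = 0.937

|Γ| ≈ 0.937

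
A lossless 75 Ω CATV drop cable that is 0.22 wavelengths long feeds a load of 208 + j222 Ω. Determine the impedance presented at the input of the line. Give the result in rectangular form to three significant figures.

βl = 2π × 0.22 = 79.2°
tan(βl) = tan(79.2°) = 5.24
Z_in = Z_0·(Z_L + jZ_0·tanβl)/(Z_0 + jZ_L·tanβl)
     = 75·(208 + j615)/(-1090 + j1090)

Z_in ≈ 14 − j28.3 Ω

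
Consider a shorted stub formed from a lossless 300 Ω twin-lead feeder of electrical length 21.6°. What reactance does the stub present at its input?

tan(βl) = 0.396
For a shorted stub, Z_in = jZ_0·tan(βl)

X_in ≈ 119 Ω (inductive)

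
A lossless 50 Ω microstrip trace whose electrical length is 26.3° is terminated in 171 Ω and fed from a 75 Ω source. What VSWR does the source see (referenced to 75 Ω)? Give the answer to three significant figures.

VSWR ≈ 2.88

tan(βl) = 0.494
Z_in = Z_0·(Z_L + jZ_0·tanβl)/(Z_0 + jZ_L·tanβl) = 55.2 − j68.5 Ω
Γ_s = (Z_in − Z_s)/(Z_in + Z_s) = (-19.8 − j68.5)/(130 − j68.5), |Γ_s| = 0.485
VSWR = (1 + |Γ_s|)/(1 − |Γ_s|)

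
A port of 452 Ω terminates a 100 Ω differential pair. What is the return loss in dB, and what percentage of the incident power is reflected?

Γ = (452 − 100)/(452 + 100) = 0.638
RL = −20·log₁₀(0.638) = 3.91 dB
P_refl/P_inc = |Γ|² = 0.407

RL ≈ 3.91 dB; 40.7% of incident power reflected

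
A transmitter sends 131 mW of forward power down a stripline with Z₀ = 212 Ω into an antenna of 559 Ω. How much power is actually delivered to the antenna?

Γ = (559 − 212)/(559 + 212) = 0.45
|Γ|² = 0.203
P_refl = |Γ|²·P_inc = 26.5 mW, P_del = (1 − |Γ|²)·P_inc = 104 mW

P_delivered ≈ 104 mW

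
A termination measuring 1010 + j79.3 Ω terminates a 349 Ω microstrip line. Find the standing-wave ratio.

VSWR ≈ 2.91

Γ = (Z_L − Z_0)/(Z_L + Z_0) = (661 + j79.3)/(1359 + j79.3)
|Γ| = 666/1360 = 0.489
VSWR = (1 + |Γ|)/(1 − |Γ|) = 1.49/0.511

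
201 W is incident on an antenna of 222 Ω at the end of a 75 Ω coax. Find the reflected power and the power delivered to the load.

Γ = (222 − 75)/(222 + 75) = 0.495
|Γ|² = 0.245
P_refl = |Γ|²·P_inc = 49.2 W, P_del = (1 − |Γ|²)·P_inc = 152 W

P_reflected ≈ 49.2 W; P_delivered ≈ 152 W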